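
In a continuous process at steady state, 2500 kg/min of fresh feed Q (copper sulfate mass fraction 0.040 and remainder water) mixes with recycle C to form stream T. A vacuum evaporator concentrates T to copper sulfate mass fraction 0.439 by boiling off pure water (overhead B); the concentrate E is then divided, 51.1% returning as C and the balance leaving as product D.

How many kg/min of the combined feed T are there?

Overall copper sulfate balance (none leaves overhead): copper sulfate in fresh feed = copper sulfate in product, i.e. 2500×0.040 = (1−0.511)·E·0.439.
E = 100/(0.439×0.489) = 465.83 kg/min.
Recycle C = 0.511×465.83 = 238.04 kg/min.
Combined feed T = 2500 + 238.04 = 2738 kg/min.

2738 kg/min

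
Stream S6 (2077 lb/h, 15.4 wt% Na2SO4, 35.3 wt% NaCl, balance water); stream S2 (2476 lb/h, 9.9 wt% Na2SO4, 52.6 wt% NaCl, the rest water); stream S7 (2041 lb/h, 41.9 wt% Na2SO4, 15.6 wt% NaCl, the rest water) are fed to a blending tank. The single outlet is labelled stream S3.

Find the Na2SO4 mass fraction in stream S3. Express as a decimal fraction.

0.215

Total flow out = 2077 + 2476 + 2041 = 6594 lb/h.
Na2SO4 in = 2077×0.154 + 2476×0.099 + 2041×0.419 = 1420.2 lb/h.
Na2SO4 mass fraction in S3 = 1420.2/6594 = 0.215.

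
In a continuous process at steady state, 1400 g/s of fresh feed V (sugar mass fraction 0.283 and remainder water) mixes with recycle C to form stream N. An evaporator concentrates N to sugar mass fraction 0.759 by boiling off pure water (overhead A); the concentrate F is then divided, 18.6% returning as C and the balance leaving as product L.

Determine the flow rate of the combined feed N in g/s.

Overall sugar balance (none leaves overhead): sugar in fresh feed = sugar in product, i.e. 1400×0.283 = (1−0.186)·F·0.759.
F = 396.2/(0.759×0.814) = 641.28 g/s.
Recycle C = 0.186×641.28 = 119.28 g/s.
Combined feed N = 1400 + 119.28 = 1519.3 g/s.

1519 g/s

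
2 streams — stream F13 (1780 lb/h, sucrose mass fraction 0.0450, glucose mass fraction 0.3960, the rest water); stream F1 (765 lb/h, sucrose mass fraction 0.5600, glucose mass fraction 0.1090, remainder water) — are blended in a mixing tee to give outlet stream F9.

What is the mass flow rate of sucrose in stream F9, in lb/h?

508.5 lb/h

sucrose out = sucrose in = 1780×0.045 + 765×0.560 = 508.5 lb/h.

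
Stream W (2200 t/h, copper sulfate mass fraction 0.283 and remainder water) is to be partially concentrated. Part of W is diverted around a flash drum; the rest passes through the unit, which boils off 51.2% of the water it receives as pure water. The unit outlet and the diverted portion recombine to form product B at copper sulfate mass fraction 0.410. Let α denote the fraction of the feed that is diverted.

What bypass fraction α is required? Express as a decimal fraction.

All 2200×0.283 = 622.6 t/h of copper sulfate reaches B, so B = 622.6/0.410 = 1518.5 t/h and vapour = 681.46 t/h.
The evaporator receives (1−α)·2200 of feed at 0.717 water and removes 0.512 of that water:
0.512×0.717×(1−α)×2200 = 681.46
(1−α) = 681.46/807.63 = 0.8438;  α = 0.1562.

0.156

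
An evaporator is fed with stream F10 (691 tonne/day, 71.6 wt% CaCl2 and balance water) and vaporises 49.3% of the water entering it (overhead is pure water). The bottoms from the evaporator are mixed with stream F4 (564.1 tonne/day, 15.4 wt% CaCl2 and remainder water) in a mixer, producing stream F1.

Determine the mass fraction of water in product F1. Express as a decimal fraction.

Vapour removed = 0.493×0.284×691 = 96.748 tonne/day; concentrate = 594.25 tonne/day.
water reaching the mixer = 99.496 (from concentrate) + 564.1×0.846 = 576.72 tonne/day.
Product flow = 594.25 + 564.1 = 1158.4 tonne/day; water fraction = 0.498.

0.498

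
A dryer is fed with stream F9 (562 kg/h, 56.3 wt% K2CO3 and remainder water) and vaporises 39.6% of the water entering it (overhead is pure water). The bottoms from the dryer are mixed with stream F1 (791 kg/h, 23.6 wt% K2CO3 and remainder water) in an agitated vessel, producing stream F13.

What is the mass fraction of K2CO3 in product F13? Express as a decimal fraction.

Vapour removed = 0.396×0.437×562 = 97.255 kg/h; concentrate = 464.74 kg/h.
K2CO3 reaching the mixer = 316.41 (from concentrate) + 791×0.236 = 503.08 kg/h.
Product flow = 464.74 + 791 = 1255.7 kg/h; K2CO3 fraction = 0.401.

0.401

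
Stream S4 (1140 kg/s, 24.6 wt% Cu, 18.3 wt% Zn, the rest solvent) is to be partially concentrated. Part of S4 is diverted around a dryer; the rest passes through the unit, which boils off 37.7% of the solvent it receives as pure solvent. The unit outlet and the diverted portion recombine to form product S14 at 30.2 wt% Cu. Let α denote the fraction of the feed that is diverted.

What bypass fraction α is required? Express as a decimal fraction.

0.139

All 1140×0.246 = 280.44 kg/s of Cu reaches S14, so S14 = 280.44/0.302 = 928.61 kg/s and vapour = 211.39 kg/s.
The evaporator receives (1−α)·1140 of feed at 0.571 solvent and removes 0.377 of that solvent:
0.377×0.571×(1−α)×1140 = 211.39
(1−α) = 211.39/245.4 = 0.8614;  α = 0.1386.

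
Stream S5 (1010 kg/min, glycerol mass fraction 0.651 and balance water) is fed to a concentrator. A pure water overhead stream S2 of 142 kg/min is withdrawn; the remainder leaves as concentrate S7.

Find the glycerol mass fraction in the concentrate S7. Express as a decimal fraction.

0.757

glycerol is not removed: 1010×0.651 = 657.51 kg/min of glycerol enters S7.
Concentrate = 1010 − 142 = 868 kg/min.
Mass fraction = 657.51/868 = 0.757.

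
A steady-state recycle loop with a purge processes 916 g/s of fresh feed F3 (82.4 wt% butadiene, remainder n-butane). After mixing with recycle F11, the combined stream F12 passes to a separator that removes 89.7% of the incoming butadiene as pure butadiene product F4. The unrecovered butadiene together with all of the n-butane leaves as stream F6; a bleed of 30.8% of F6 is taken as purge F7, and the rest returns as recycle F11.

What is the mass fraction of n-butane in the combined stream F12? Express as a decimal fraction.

0.392

n-butane enters only via F3 and leaves only via the purge: 916×0.176 = 0.308×(n-butane in F6), and the separator passes all n-butane, so n-butane in F12 = n-butane in F6 = 523.43 g/s.
butadiene in F12: m_A = 916×0.824 + (1−0.308)·(1−0.897)·m_A, so m_A = 754.78/0.9287 = 812.71 g/s.
F12 = 812.71 + 523.43 = 1336.1 g/s.
n-butane fraction in F12 = 523.43/1336.1 = 0.392.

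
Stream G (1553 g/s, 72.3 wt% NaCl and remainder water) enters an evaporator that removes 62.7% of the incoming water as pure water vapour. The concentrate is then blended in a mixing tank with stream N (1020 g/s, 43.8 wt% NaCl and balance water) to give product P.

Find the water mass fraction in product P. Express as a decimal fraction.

0.319

Vapour removed = 0.627×0.277×1553 = 269.72 g/s; concentrate = 1283.3 g/s.
water reaching the mixer = 160.46 (from concentrate) + 1020×0.562 = 733.7 g/s.
Product flow = 1283.3 + 1020 = 2303.3 g/s; water fraction = 0.319.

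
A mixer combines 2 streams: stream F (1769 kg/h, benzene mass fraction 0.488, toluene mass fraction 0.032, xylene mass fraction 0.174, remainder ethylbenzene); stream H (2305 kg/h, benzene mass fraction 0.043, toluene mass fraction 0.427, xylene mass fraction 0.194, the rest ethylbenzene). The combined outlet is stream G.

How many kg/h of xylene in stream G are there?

755 kg/h

xylene out = xylene in = 1769×0.174 + 2305×0.194 = 754.98 kg/h.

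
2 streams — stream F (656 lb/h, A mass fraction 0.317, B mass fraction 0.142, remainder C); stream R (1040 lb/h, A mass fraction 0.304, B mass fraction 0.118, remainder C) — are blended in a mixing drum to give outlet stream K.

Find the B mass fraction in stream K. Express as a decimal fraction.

Total flow out = 656 + 1040 = 1696 lb/h.
B in = 656×0.142 + 1040×0.118 = 215.87 lb/h.
B mass fraction in K = 215.87/1696 = 0.127.

0.127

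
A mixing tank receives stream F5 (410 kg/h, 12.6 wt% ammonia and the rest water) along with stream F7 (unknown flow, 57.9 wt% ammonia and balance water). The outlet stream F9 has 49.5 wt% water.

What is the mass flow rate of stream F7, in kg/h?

2100 kg/h

Let F7 be the unknown flow. Total out = 410 + F7.
water balance: 358.34 + 0.421·F7 = 0.495·(410 + F7)
(0.421 − 0.495)·F7 = 0.495×410 − 358.34 = -155.39
F7 = -155.39 / -0.074 = 2099.9 kg/h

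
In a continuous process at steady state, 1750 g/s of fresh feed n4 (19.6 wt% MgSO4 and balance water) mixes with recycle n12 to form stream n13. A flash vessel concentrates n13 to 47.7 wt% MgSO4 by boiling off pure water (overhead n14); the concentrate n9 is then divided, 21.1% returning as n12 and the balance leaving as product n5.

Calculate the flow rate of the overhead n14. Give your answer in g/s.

1031 g/s

Overall MgSO4 balance (none leaves overhead): MgSO4 in fresh feed = MgSO4 in product, i.e. 1750×0.196 = (1−0.211)·n9·0.477.
n9 = 343/(0.477×0.789) = 911.38 g/s.
Recycle n12 = 0.211×911.38 = 192.3 g/s.
Combined feed n13 = 1750 + 192.3 = 1942.3 g/s.
Overhead n14 = n13 − n9 = 1942.3 − 911.38 = 1030.9 g/s.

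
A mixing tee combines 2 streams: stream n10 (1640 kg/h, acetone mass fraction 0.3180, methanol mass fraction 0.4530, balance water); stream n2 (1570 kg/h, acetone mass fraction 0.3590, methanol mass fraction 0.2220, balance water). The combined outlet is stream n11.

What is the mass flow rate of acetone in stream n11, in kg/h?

1085 kg/h

acetone out = acetone in = 1640×0.318 + 1570×0.359 = 1085.2 kg/h.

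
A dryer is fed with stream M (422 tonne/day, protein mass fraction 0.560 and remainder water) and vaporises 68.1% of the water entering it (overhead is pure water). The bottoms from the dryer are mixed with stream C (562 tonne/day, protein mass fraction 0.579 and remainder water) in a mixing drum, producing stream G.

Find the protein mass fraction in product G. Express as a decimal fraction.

Vapour removed = 0.681×0.440×422 = 126.45 tonne/day; concentrate = 295.55 tonne/day.
protein reaching the mixer = 236.32 (from concentrate) + 562×0.579 = 561.72 tonne/day.
Product flow = 295.55 + 562 = 857.55 tonne/day; protein fraction = 0.655.

0.655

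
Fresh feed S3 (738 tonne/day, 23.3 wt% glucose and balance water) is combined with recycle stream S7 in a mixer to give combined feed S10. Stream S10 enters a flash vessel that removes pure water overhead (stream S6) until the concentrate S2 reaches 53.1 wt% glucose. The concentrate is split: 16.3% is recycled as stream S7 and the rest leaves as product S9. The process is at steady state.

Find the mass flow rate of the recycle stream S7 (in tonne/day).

63.06 tonne/day

Overall glucose balance (none leaves overhead): glucose in fresh feed = glucose in product, i.e. 738×0.233 = (1−0.163)·S2·0.531.
S2 = 171.95/(0.531×0.837) = 386.89 tonne/day.
Recycle S7 = 0.163×386.89 = 63.064 tonne/day.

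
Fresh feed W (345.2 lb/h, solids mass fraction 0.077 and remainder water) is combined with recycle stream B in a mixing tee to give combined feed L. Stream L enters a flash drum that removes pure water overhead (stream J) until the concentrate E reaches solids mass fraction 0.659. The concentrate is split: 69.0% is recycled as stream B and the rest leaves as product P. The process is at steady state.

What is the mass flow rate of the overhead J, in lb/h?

304.9 lb/h

Overall solids balance (none leaves overhead): solids in fresh feed = solids in product, i.e. 345.2×0.077 = (1−0.690)·E·0.659.
E = 26.58/(0.659×0.310) = 130.11 lb/h.
Recycle B = 0.690×130.11 = 89.777 lb/h.
Combined feed L = 345.2 + 89.777 = 434.98 lb/h.
Overhead J = L − E = 434.98 − 130.11 = 304.87 lb/h.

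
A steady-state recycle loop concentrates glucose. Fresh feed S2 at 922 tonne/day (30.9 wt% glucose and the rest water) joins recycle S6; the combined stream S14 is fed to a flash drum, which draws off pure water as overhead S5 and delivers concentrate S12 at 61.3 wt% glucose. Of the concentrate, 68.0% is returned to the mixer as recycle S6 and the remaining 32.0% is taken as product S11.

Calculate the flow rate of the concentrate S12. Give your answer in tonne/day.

1452 tonne/day

Overall glucose balance (none leaves overhead): glucose in fresh feed = glucose in product, i.e. 922×0.309 = (1−0.680)·S12·0.613.
S12 = 284.9/(0.613×0.320) = 1452.4 tonne/day.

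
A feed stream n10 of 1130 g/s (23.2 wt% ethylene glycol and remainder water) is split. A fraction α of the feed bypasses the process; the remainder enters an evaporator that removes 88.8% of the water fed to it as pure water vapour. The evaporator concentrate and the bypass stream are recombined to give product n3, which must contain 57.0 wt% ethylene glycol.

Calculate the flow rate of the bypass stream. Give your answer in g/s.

147.5 g/s

All 1130×0.232 = 262.16 g/s of ethylene glycol reaches n3, so n3 = 262.16/0.570 = 459.93 g/s and vapour = 670.07 g/s.
The evaporator receives (1−α)·1130 of feed at 0.768 water and removes 0.888 of that water:
0.888×0.768×(1−α)×1130 = 670.07
(1−α) = 670.07/770.64 = 0.8695;  α = 0.1305.
Bypass flow = 0.1305×1130 = 147.47 g/s.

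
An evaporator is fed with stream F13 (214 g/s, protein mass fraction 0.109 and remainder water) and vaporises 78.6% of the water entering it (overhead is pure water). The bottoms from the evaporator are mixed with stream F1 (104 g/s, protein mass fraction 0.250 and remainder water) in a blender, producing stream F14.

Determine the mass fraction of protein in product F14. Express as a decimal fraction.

0.293

Vapour removed = 0.786×0.891×214 = 149.87 g/s; concentrate = 64.13 g/s.
protein reaching the mixer = 23.326 (from concentrate) + 104×0.250 = 49.326 g/s.
Product flow = 64.13 + 104 = 168.13 g/s; protein fraction = 0.293.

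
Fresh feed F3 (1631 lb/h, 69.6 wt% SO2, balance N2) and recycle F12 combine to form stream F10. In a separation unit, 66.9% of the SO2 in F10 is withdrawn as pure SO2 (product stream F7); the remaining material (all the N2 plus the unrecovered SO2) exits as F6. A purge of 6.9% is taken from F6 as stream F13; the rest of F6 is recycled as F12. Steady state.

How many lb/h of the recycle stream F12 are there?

7196 lb/h

N2 enters only via F3 and leaves only via the purge: 1631×0.304 = 0.069×(N2 in F6), and the separation unit passes all N2, so N2 in F10 = N2 in F6 = 7185.9 lb/h.
SO2 in F10: m_A = 1631×0.696 + (1−0.069)·(1−0.669)·m_A, so m_A = 1135.2/0.6918 = 1640.8 lb/h.
F6 = (1−0.669)×1640.8 + 7185.9 = 7729 lb/h.
Recycle F12 = (1−0.069)×7729 = 7195.7 lb/h.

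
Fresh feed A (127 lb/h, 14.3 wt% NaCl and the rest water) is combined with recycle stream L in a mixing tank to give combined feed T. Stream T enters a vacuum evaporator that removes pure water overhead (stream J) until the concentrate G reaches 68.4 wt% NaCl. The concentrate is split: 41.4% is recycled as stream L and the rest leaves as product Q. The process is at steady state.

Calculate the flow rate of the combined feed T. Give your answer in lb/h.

145.8 lb/h

Overall NaCl balance (none leaves overhead): NaCl in fresh feed = NaCl in product, i.e. 127×0.143 = (1−0.414)·G·0.684.
G = 18.161/(0.684×0.586) = 45.309 lb/h.
Recycle L = 0.414×45.309 = 18.758 lb/h.
Combined feed T = 127 + 18.758 = 145.76 lb/h.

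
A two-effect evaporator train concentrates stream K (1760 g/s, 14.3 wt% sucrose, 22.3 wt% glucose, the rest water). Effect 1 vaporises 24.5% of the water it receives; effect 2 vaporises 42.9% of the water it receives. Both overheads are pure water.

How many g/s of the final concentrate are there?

water in feed = 1760×0.634 = 1115.8 g/s.
After stage 1: water left = (1−0.245)×1115.8 = 842.46; stream total = 1486.6 g/s.
After stage 2: water left = (1−0.429)×842.46 = 481.04; final concentrate = 1125.2 g/s.

1125 g/s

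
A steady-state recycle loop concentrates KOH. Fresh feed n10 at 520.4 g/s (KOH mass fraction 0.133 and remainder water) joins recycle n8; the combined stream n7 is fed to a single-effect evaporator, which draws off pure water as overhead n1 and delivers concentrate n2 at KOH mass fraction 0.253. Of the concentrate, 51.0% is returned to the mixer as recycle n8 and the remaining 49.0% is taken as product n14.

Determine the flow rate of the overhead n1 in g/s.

246.8 g/s

Overall KOH balance (none leaves overhead): KOH in fresh feed = KOH in product, i.e. 520.4×0.133 = (1−0.510)·n2·0.253.
n2 = 69.213/(0.253×0.490) = 558.31 g/s.
Recycle n8 = 0.510×558.31 = 284.74 g/s.
Combined feed n7 = 520.4 + 284.74 = 805.14 g/s.
Overhead n1 = n7 − n2 = 805.14 − 558.31 = 246.83 g/s.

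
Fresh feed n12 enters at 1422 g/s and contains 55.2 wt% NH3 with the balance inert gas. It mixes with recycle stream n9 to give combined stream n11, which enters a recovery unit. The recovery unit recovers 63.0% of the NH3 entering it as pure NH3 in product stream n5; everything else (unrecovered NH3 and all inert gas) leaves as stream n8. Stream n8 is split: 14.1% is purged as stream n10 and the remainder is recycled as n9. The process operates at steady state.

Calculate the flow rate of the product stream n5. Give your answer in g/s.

NH3 in n11: m_A = 1422×0.552 + (1−0.141)·(1−0.630)·m_A, so m_A = 784.94/0.6822 = 1150.7 g/s.
Product n5 = 0.630×1150.7 = 724.91 g/s.

724.9 g/s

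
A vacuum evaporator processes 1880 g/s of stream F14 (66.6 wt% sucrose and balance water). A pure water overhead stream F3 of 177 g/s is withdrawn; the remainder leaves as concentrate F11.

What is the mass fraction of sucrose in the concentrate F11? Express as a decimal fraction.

sucrose is not removed: 1880×0.666 = 1252.1 g/s of sucrose enters F11.
Concentrate = 1880 − 177 = 1703 g/s.
Mass fraction = 1252.1/1703 = 0.735.

0.735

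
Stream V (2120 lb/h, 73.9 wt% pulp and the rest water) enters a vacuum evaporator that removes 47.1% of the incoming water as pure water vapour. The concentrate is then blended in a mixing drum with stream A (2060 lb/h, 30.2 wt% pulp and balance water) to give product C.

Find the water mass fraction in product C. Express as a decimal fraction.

0.442

Vapour removed = 0.471×0.261×2120 = 260.61 lb/h; concentrate = 1859.4 lb/h.
water reaching the mixer = 292.71 (from concentrate) + 2060×0.698 = 1730.6 lb/h.
Product flow = 1859.4 + 2060 = 3919.4 lb/h; water fraction = 0.442.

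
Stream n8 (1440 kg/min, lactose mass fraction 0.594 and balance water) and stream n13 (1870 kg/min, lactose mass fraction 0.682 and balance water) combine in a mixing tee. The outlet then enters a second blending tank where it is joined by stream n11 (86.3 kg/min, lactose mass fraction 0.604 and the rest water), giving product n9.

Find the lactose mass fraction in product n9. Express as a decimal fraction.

Overall, product flow = 3396.3 kg/min.
lactose in = 1440×0.594 + 1870×0.682 + 86.3×0.604 = 2182.8 kg/min.
lactose fraction in n9 = 0.643.

0.643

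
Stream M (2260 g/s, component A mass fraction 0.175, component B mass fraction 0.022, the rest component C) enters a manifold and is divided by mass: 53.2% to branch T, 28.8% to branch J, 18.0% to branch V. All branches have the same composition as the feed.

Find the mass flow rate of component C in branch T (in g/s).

Branch T total = 0.532×2260 = 1202.3 g/s.
component C in T = 0.803×1202.3 = 965.46 g/s.

965.5 g/s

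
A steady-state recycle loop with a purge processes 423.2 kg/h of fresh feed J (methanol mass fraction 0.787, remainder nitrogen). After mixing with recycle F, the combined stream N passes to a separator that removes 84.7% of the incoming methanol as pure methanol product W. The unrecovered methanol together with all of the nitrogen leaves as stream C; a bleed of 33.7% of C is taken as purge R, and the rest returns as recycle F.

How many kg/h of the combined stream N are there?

nitrogen enters only via J and leaves only via the purge: 423.2×0.213 = 0.337×(nitrogen in C), and the separator passes all nitrogen, so nitrogen in N = nitrogen in C = 267.48 kg/h.
methanol in N: m_A = 423.2×0.787 + (1−0.337)·(1−0.847)·m_A, so m_A = 333.06/0.8986 = 370.66 kg/h.
N = 370.66 + 267.48 = 638.14 kg/h.

638.1 kg/h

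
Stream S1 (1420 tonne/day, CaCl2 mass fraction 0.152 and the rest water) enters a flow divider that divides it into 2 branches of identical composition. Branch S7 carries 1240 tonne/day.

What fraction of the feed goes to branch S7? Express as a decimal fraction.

Fraction to S7 = 1240/1420 = 0.8732.

0.873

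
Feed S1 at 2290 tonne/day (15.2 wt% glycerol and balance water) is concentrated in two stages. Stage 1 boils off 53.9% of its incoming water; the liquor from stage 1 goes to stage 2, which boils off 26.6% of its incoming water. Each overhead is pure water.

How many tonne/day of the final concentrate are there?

water in feed = 2290×0.848 = 1941.9 tonne/day.
After stage 1: water left = (1−0.539)×1941.9 = 895.23; stream total = 1243.3 tonne/day.
After stage 2: water left = (1−0.266)×895.23 = 657.1; final concentrate = 1005.2 tonne/day.

1005 tonne/day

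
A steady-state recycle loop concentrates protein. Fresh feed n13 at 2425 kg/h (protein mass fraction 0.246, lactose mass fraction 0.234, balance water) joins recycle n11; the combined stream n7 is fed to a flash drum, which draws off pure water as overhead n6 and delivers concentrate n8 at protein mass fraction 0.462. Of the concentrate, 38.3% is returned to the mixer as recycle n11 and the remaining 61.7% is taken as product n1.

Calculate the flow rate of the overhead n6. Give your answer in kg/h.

1134 kg/h

Overall protein balance (none leaves overhead): protein in fresh feed = protein in product, i.e. 2425×0.246 = (1−0.383)·n8·0.462.
n8 = 596.55/(0.462×0.617) = 2092.8 kg/h.
Recycle n11 = 0.383×2092.8 = 801.53 kg/h.
Combined feed n7 = 2425 + 801.53 = 3226.5 kg/h.
Overhead n6 = n7 − n8 = 3226.5 − 2092.8 = 1133.8 kg/h.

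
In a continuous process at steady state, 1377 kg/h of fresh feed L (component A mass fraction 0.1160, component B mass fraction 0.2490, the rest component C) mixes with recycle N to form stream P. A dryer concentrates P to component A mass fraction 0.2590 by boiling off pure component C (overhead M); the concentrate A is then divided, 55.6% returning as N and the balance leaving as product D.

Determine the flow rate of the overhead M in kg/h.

760.3 kg/h

Overall component A balance (none leaves overhead): component A in fresh feed = component A in product, i.e. 1377×0.116 = (1−0.556)·A·0.259.
A = 159.73/(0.259×0.444) = 1389 kg/h.
Recycle N = 0.556×1389 = 772.3 kg/h.
Combined feed P = 1377 + 772.3 = 2149.3 kg/h.
Overhead M = P − A = 2149.3 − 1389 = 760.27 kg/h.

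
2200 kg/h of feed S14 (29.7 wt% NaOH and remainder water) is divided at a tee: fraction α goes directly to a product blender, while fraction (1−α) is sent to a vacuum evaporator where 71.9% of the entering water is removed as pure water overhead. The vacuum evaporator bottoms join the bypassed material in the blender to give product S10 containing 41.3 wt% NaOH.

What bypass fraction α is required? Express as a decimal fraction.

0.444

All 2200×0.297 = 653.4 kg/h of NaOH reaches S10, so S10 = 653.4/0.413 = 1582.1 kg/h and vapour = 617.92 kg/h.
The evaporator receives (1−α)·2200 of feed at 0.703 water and removes 0.719 of that water:
0.719×0.703×(1−α)×2200 = 617.92
(1−α) = 617.92/1112 = 0.5557;  α = 0.4443.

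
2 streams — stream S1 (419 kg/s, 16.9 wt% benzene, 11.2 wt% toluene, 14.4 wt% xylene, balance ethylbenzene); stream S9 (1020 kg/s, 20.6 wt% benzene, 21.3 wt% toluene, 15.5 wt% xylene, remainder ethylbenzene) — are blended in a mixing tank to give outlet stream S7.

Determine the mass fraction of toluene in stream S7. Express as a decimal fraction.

Total flow out = 419 + 1020 = 1439 kg/s.
toluene in = 419×0.112 + 1020×0.213 = 264.19 kg/s.
toluene mass fraction in S7 = 264.19/1439 = 0.184.

0.184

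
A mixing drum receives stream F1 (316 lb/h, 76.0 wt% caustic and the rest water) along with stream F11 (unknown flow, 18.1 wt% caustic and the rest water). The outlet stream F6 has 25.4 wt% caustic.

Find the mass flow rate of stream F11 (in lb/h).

2190 lb/h

Let F11 be the unknown flow. Total out = 316 + F11.
caustic balance: 240.16 + 0.181·F11 = 0.254·(316 + F11)
(0.181 − 0.254)·F11 = 0.254×316 − 240.16 = -159.9
F11 = -159.9 / -0.073 = 2190.4 lb/h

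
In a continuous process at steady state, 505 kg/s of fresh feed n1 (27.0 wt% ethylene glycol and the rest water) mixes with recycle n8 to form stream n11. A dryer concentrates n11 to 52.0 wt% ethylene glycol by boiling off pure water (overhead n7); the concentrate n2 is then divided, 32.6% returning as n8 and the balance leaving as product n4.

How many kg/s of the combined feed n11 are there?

631.8 kg/s

Overall ethylene glycol balance (none leaves overhead): ethylene glycol in fresh feed = ethylene glycol in product, i.e. 505×0.270 = (1−0.326)·n2·0.520.
n2 = 136.35/(0.520×0.674) = 389.04 kg/s.
Recycle n8 = 0.326×389.04 = 126.83 kg/s.
Combined feed n11 = 505 + 126.83 = 631.83 kg/s.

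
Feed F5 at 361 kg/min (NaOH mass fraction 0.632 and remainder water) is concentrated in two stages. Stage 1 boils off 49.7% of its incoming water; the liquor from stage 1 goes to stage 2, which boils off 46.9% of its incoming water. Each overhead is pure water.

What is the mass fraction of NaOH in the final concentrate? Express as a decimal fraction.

0.865

water in feed = 361×0.368 = 132.85 kg/min.
After stage 1: water left = (1−0.497)×132.85 = 66.823; stream total = 294.97 kg/min.
After stage 2: water left = (1−0.469)×66.823 = 35.483; final concentrate = 263.63 kg/min.
NaOH fraction = 228.15/263.63 = 0.865.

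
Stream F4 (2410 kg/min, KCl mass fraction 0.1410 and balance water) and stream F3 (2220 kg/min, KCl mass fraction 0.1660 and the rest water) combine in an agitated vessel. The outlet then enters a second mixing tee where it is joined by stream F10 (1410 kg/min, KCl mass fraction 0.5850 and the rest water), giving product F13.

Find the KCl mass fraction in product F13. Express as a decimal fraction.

0.2538

Overall, product flow = 6040 kg/min.
KCl in = 2410×0.141 + 2220×0.166 + 1410×0.585 = 1533.2 kg/min.
KCl fraction in F13 = 0.2538.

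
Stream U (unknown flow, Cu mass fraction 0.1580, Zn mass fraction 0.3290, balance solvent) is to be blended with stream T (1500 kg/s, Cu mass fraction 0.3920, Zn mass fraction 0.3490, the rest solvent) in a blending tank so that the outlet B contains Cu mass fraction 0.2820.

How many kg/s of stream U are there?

Let U be the unknown flow. Total out = 1500 + U.
Cu balance: 588 + 0.158·U = 0.282·(1500 + U)
(0.158 − 0.282)·U = 0.282×1500 − 588 = -165
U = -165 / -0.124 = 1330.6 kg/s

1331 kg/s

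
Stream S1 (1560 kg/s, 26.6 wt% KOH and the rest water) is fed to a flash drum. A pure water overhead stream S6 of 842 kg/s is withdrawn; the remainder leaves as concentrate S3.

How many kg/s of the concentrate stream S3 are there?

Concentrate = 1560 − 842 = 718 kg/s.

718 kg/s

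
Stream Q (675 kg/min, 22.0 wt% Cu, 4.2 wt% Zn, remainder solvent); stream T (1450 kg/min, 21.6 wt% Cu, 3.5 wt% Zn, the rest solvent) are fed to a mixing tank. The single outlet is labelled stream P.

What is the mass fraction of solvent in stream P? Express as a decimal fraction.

Total flow out = 675 + 1450 = 2125 kg/min.
solvent in = 675×0.738 + 1450×0.749 = 1584.2 kg/min.
solvent mass fraction in P = 1584.2/2125 = 0.7455.

0.7455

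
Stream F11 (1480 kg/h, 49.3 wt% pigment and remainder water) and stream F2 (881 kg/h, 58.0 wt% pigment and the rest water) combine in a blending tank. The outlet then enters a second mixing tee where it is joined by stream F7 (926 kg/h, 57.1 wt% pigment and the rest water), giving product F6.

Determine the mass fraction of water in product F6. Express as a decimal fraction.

0.4617

Overall, product flow = 3287 kg/h.
water in = 1480×0.507 + 881×0.420 + 926×0.429 = 1517.6 kg/h.
water fraction in F6 = 0.4617.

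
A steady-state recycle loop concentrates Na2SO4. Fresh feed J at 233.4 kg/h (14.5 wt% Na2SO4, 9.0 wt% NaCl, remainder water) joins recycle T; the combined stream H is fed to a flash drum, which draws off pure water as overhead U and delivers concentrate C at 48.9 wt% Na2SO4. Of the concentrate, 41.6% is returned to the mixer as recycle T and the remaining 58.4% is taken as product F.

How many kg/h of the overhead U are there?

Overall Na2SO4 balance (none leaves overhead): Na2SO4 in fresh feed = Na2SO4 in product, i.e. 233.4×0.145 = (1−0.416)·C·0.489.
C = 33.843/(0.489×0.584) = 118.51 kg/h.
Recycle T = 0.416×118.51 = 49.299 kg/h.
Combined feed H = 233.4 + 49.299 = 282.7 kg/h.
Overhead U = H − C = 282.7 − 118.51 = 164.19 kg/h.

164.2 kg/h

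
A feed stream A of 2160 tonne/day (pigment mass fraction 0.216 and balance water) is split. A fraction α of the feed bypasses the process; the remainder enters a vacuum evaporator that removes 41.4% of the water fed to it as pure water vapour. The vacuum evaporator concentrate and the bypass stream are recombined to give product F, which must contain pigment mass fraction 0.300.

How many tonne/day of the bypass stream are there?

296.6 tonne/day

All 2160×0.216 = 466.56 tonne/day of pigment reaches F, so F = 466.56/0.300 = 1555.2 tonne/day and vapour = 604.8 tonne/day.
The evaporator receives (1−α)·2160 of feed at 0.784 water and removes 0.414 of that water:
0.414×0.784×(1−α)×2160 = 604.8
(1−α) = 604.8/701.08 = 0.8627;  α = 0.1373.
Bypass flow = 0.1373×2160 = 296.65 tonne/day.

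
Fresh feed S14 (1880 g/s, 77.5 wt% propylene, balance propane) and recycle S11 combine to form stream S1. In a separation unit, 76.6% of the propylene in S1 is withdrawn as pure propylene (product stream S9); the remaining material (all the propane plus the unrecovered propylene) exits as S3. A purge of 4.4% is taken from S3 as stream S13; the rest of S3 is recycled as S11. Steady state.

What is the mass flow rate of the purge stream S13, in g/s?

propane enters only via S14 and leaves only via the purge: 1880×0.225 = 0.044×(propane in S3), and the separation unit passes all propane, so propane in S1 = propane in S3 = 9613.6 g/s.
propylene in S1: m_A = 1880×0.775 + (1−0.044)·(1−0.766)·m_A, so m_A = 1457/0.7763 = 1876.9 g/s.
S3 = (1−0.766)×1876.9 + 9613.6 = 10053 g/s.
Purge S13 = 0.044×10053 = 442.32 g/s.

442.3 g/s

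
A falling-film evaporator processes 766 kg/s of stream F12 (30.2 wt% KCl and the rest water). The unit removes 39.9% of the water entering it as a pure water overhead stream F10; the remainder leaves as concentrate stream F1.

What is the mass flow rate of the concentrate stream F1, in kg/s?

552.7 kg/s

water entering = 766×0.698 = 534.67 kg/s; overhead removed = 0.399×534.67 = 213.33 kg/s.
Concentrate = 766 − 213.33 = 552.67 kg/s.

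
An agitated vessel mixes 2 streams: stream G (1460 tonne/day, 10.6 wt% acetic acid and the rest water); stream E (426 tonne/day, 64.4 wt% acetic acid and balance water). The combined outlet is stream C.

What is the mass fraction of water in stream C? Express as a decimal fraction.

Total flow out = 1460 + 426 = 1886 tonne/day.
water in = 1460×0.894 + 426×0.356 = 1456.9 tonne/day.
water mass fraction in C = 1456.9/1886 = 0.7725.

0.7725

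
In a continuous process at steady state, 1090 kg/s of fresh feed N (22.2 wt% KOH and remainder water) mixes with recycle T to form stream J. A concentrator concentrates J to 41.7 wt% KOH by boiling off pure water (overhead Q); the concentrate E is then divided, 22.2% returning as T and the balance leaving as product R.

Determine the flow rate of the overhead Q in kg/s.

509.7 kg/s

Overall KOH balance (none leaves overhead): KOH in fresh feed = KOH in product, i.e. 1090×0.222 = (1−0.222)·E·0.417.
E = 241.98/(0.417×0.778) = 745.87 kg/s.
Recycle T = 0.222×745.87 = 165.58 kg/s.
Combined feed J = 1090 + 165.58 = 1255.6 kg/s.
Overhead Q = J − E = 1255.6 − 745.87 = 509.71 kg/s.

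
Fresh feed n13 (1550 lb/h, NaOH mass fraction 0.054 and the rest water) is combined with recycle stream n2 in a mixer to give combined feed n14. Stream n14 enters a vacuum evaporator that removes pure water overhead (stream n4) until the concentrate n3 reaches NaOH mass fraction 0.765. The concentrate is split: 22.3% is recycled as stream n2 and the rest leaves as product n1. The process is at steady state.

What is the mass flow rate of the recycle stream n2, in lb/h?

Overall NaOH balance (none leaves overhead): NaOH in fresh feed = NaOH in product, i.e. 1550×0.054 = (1−0.223)·n3·0.765.
n3 = 83.7/(0.765×0.777) = 140.81 lb/h.
Recycle n2 = 0.223×140.81 = 31.401 lb/h.

31.4 lb/h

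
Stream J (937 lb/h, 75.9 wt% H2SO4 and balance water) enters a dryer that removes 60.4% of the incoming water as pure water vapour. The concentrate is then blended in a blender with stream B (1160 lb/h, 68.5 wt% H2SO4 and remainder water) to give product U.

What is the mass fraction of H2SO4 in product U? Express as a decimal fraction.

Vapour removed = 0.604×0.241×937 = 136.39 lb/h; concentrate = 800.61 lb/h.
H2SO4 reaching the mixer = 711.18 (from concentrate) + 1160×0.685 = 1505.8 lb/h.
Product flow = 800.61 + 1160 = 1960.6 lb/h; H2SO4 fraction = 0.768.

0.768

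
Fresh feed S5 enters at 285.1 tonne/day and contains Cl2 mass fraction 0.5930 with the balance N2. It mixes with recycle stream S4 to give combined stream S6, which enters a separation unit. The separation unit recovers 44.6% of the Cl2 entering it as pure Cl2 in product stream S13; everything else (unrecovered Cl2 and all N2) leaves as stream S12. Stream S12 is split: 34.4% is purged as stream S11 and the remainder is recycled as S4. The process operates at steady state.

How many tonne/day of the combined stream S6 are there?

602.9 tonne/day

N2 enters only via S5 and leaves only via the purge: 285.1×0.407 = 0.344×(N2 in S12), and the separation unit passes all N2, so N2 in S6 = N2 in S12 = 337.31 tonne/day.
Cl2 in S6: m_A = 285.1×0.593 + (1−0.344)·(1−0.446)·m_A, so m_A = 169.06/0.6366 = 265.58 tonne/day.
S6 = 265.58 + 337.31 = 602.9 tonne/day.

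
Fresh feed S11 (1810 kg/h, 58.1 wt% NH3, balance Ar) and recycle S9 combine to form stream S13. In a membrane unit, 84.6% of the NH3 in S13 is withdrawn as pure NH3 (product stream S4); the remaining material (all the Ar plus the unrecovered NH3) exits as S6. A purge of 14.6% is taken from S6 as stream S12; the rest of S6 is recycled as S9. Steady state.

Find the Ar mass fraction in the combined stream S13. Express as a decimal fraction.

0.8110

Ar enters only via S11 and leaves only via the purge: 1810×0.419 = 0.146×(Ar in S6), and the membrane unit passes all Ar, so Ar in S13 = Ar in S6 = 5194.5 kg/h.
NH3 in S13: m_A = 1810×0.581 + (1−0.146)·(1−0.846)·m_A, so m_A = 1051.6/0.8685 = 1210.9 kg/h.
S13 = 1210.9 + 5194.5 = 6405.3 kg/h.
Ar fraction in S13 = 5194.5/6405.3 = 0.8110.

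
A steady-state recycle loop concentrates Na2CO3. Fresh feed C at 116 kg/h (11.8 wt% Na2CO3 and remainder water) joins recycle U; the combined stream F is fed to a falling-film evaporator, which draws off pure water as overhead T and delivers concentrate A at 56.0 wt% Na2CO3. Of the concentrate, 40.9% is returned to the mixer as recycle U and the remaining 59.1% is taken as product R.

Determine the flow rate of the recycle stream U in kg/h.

16.92 kg/h

Overall Na2CO3 balance (none leaves overhead): Na2CO3 in fresh feed = Na2CO3 in product, i.e. 116×0.118 = (1−0.409)·A·0.560.
A = 13.688/(0.560×0.591) = 41.358 kg/h.
Recycle U = 0.409×41.358 = 16.916 kg/h.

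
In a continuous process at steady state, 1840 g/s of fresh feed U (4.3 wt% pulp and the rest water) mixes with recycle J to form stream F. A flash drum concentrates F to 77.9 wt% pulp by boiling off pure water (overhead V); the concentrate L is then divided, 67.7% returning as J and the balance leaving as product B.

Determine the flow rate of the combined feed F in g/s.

Overall pulp balance (none leaves overhead): pulp in fresh feed = pulp in product, i.e. 1840×0.043 = (1−0.677)·L·0.779.
L = 79.12/(0.779×0.323) = 314.45 g/s.
Recycle J = 0.677×314.45 = 212.88 g/s.
Combined feed F = 1840 + 212.88 = 2052.9 g/s.

2053 g/s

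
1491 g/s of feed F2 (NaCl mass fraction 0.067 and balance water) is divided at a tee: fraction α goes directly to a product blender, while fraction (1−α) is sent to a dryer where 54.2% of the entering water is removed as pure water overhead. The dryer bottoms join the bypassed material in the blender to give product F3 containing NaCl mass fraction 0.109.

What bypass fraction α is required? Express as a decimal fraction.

All 1491×0.067 = 99.897 g/s of NaCl reaches F3, so F3 = 99.897/0.109 = 916.49 g/s and vapour = 574.51 g/s.
The evaporator receives (1−α)·1491 of feed at 0.933 water and removes 0.542 of that water:
0.542×0.933×(1−α)×1491 = 574.51
(1−α) = 574.51/753.98 = 0.7620;  α = 0.2380.

0.238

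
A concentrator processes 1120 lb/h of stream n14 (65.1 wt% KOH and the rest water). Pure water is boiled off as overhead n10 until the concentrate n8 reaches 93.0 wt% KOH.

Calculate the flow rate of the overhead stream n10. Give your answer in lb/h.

336 lb/h

KOH is conserved: 1120×0.651 = 729.12 lb/h all reports to the concentrate.
Concentrate = 729.12/(target fraction) = 784 lb/h.
Overhead = 1120 − 784 = 336 lb/h.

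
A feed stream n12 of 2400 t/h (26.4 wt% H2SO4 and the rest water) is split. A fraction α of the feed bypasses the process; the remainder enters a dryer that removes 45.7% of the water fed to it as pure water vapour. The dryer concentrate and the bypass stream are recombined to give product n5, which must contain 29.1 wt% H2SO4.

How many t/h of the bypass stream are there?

All 2400×0.264 = 633.6 t/h of H2SO4 reaches n5, so n5 = 633.6/0.291 = 2177.3 t/h and vapour = 222.68 t/h.
The evaporator receives (1−α)·2400 of feed at 0.736 water and removes 0.457 of that water:
0.457×0.736×(1−α)×2400 = 222.68
(1−α) = 222.68/807.24 = 0.2759;  α = 0.7241.
Bypass flow = 0.7241×2400 = 1738 t/h.

1738 t/h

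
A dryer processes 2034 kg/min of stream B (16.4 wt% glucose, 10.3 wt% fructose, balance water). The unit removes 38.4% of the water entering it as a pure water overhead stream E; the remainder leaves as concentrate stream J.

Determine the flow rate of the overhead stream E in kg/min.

water entering = 2034×0.733 = 1490.9 kg/min; overhead removed = 0.384×1490.9 = 572.51 kg/min.

572.5 kg/min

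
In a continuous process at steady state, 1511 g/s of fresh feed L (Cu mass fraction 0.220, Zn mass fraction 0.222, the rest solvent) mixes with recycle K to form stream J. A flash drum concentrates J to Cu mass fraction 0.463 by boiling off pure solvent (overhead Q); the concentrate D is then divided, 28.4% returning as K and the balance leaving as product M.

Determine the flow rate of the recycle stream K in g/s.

284.8 g/s

Overall Cu balance (none leaves overhead): Cu in fresh feed = Cu in product, i.e. 1511×0.220 = (1−0.284)·D·0.463.
D = 332.42/(0.463×0.716) = 1002.8 g/s.
Recycle K = 0.284×1002.8 = 284.78 g/s.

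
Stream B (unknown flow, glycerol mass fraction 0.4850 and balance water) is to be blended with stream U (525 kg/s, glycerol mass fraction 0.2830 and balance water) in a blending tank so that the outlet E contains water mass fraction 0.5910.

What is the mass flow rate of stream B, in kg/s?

870.4 kg/s

Let B be the unknown flow. Total out = 525 + B.
water balance: 376.43 + 0.515·B = 0.591·(525 + B)
(0.515 − 0.591)·B = 0.591×525 − 376.43 = -66.15
B = -66.15 / -0.076 = 870.39 kg/s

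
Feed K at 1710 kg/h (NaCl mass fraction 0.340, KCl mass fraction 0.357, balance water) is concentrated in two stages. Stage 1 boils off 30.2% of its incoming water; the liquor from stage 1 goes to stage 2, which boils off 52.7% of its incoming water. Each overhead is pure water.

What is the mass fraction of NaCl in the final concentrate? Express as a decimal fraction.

water in feed = 1710×0.303 = 518.13 kg/h.
After stage 1: water left = (1−0.302)×518.13 = 361.65; stream total = 1553.5 kg/h.
After stage 2: water left = (1−0.527)×361.65 = 171.06; final concentrate = 1362.9 kg/h.
NaCl fraction = 581.4/1362.9 = 0.427.

0.427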